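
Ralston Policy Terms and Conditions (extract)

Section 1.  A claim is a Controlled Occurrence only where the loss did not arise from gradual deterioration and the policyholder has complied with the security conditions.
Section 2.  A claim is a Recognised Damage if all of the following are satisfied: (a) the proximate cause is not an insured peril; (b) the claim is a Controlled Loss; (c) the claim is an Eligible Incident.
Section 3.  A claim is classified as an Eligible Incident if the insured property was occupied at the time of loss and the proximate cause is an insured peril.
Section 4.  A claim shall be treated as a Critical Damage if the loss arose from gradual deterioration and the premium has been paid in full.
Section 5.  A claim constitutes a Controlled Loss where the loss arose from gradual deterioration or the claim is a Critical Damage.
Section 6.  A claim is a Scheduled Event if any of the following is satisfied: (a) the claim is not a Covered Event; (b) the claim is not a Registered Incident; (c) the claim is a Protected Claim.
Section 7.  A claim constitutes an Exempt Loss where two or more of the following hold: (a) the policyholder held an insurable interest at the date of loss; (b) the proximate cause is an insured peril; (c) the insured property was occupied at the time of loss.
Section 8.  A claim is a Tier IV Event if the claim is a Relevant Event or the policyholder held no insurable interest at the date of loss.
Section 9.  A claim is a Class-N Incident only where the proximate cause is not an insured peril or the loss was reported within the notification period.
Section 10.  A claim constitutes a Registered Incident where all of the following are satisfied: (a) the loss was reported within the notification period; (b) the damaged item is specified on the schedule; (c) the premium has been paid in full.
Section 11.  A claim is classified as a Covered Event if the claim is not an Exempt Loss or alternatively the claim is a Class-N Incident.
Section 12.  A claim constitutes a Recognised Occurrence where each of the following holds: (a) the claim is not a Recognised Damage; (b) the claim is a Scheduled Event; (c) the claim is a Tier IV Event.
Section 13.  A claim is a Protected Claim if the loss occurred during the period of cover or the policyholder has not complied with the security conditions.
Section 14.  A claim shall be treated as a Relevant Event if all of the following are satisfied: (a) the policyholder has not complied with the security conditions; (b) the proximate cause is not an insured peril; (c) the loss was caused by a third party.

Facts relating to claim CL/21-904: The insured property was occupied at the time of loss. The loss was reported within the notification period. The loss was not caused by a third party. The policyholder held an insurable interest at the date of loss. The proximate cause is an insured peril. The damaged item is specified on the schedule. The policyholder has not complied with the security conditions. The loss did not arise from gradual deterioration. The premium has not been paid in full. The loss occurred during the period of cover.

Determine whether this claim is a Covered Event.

section 7 — Exempt Loss: the policyholder held an insurable interest at the date of loss? yes; the proximate cause is an insured peril? yes; the insured property was occupied at the time of loss? yes — 3 of 3 hold (need ≥2) → satisfied.
section 9 — Class-N Incident: [the proximate cause is not an insured peril? no] OR [the loss was reported within the notification period? yes] → satisfied.
section 11 — Covered Event: [not an Exempt Loss (section 7)? no] OR [Class-N Incident (section 9)? yes] → satisfied.

Yes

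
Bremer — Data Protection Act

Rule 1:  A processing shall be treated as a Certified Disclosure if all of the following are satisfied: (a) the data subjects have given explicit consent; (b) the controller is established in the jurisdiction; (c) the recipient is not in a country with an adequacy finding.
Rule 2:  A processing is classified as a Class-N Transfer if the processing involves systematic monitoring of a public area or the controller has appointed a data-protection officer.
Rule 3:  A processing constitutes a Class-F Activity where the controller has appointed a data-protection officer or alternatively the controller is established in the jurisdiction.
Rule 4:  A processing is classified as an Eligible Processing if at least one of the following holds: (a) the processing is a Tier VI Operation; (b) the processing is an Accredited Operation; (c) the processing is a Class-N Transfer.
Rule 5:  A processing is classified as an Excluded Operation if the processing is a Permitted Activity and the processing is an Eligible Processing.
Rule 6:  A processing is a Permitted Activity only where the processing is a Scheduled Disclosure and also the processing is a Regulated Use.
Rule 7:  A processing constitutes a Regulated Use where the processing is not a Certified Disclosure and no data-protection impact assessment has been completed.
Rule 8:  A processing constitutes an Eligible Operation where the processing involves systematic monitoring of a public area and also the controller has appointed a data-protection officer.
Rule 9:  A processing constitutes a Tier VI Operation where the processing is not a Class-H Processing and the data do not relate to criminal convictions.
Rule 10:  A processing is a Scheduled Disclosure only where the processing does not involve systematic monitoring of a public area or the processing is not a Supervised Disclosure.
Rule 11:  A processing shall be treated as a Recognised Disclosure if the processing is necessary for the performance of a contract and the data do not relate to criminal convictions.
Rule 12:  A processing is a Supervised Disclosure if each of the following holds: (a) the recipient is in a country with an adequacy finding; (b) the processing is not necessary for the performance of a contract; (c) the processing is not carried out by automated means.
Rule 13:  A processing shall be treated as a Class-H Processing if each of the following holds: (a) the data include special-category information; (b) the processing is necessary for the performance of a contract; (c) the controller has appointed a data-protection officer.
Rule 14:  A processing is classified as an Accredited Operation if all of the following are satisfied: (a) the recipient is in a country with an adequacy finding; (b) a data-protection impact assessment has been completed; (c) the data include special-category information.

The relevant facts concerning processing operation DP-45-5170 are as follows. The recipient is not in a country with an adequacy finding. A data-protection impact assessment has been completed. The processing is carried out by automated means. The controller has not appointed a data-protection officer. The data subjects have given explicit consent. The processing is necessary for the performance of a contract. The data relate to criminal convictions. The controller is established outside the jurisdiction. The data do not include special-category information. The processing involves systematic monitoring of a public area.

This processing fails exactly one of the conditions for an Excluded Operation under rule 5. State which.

Permitted Activity

rule 12 — Supervised Disclosure: [the recipient is in a country with an adequacy finding? no] AND [the processing is not necessary for the performance of a contract? no] AND [the processing is not carried out by automated means? no] → not satisfied.
rule 10 — Scheduled Disclosure: [the processing does not involve systematic monitoring of a public area? no] OR [not a Supervised Disclosure (rule 12)? yes] → satisfied.
rule 1 — Certified Disclosure: [the data subjects have given explicit consent? yes] AND [the controller is established in the jurisdiction? no] AND [the recipient is not in a country with an adequacy finding? yes] → not satisfied.
rule 7 — Regulated Use: [not a Certified Disclosure (rule 1)? yes] AND [no data-protection impact assessment has been completed? no] → not satisfied.
rule 6 — Permitted Activity: [Scheduled Disclosure (rule 10)? yes] AND [Regulated Use (rule 7)? no] → not satisfied.
rule 13 — Class-H Processing: [the data include special-category information? no] AND [the processing is necessary for the performance of a contract? yes] AND [the controller has appointed a data-protection officer? no] → not satisfied.
rule 9 — Tier VI Operation: [not a Class-H Processing (rule 13)? yes] AND [the data do not relate to criminal convictions? no] → not satisfied.
rule 14 — Accredited Operation: [the recipient is in a country with an adequacy finding? no] AND [a data-protection impact assessment has been completed? yes] AND [the data include special-category information? no] → not satisfied.
rule 2 — Class-N Transfer: [the processing involves systematic monitoring of a public area? yes] OR [the controller has appointed a data-protection officer? no] → satisfied.
rule 4 — Eligible Processing: [Tier VI Operation (rule 9)? no] OR [Accredited Operation (rule 14)? no] OR [Class-N Transfer (rule 2)? yes] → satisfied.
rule 5 — Excluded Operation: [Permitted Activity (rule 6)? no] AND [Eligible Processing (rule 4)? yes] → not satisfied.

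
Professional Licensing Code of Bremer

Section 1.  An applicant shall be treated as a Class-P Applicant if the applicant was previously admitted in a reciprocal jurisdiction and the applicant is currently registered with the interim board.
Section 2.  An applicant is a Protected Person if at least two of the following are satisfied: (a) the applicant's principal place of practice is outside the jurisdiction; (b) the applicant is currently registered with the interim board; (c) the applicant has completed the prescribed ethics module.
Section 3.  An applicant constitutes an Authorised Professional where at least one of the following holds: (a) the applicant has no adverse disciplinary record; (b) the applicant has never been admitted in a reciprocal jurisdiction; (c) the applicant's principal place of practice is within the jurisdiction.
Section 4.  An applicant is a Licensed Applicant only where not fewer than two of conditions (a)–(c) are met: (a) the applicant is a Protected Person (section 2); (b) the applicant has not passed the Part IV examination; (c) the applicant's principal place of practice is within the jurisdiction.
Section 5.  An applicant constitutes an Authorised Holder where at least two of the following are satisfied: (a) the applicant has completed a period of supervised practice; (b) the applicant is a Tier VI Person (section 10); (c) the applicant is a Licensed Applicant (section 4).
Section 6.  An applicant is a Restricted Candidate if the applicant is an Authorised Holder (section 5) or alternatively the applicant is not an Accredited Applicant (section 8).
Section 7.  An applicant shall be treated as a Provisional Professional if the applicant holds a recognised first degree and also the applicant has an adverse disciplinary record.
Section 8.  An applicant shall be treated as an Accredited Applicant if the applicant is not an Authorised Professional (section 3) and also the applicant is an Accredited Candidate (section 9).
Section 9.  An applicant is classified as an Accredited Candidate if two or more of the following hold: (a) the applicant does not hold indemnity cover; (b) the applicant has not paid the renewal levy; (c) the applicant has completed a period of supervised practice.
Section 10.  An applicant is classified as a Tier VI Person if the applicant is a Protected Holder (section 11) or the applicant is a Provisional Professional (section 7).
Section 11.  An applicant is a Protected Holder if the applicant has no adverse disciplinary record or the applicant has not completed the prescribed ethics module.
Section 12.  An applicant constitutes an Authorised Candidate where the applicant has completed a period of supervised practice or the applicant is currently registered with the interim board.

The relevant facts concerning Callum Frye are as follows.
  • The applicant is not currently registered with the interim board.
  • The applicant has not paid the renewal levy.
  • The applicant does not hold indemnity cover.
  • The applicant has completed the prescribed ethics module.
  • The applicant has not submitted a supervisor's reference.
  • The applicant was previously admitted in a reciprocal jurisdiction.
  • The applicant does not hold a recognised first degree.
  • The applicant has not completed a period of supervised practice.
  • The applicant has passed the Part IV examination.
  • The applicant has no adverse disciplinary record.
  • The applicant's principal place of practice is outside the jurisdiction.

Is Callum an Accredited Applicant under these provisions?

Under section 3: the applicant has no adverse disciplinary record? yes; or the applicant has never been admitted in a reciprocal jurisdiction? no; or the applicant's principal place of practice is within the jurisdiction? no. So the applicant is an Authorised Professional.
Under section 9: the applicant does not hold indemnity cover? yes; the applicant has not paid the renewal levy? yes; the applicant has completed a period of supervised practice? no — 2 of 3 hold (need ≥2) → satisfied.
Under section 8: not an Authorised Professional (section 3)? no; and Accredited Candidate (section 9)? yes. So the applicant is not an Accredited Applicant.

No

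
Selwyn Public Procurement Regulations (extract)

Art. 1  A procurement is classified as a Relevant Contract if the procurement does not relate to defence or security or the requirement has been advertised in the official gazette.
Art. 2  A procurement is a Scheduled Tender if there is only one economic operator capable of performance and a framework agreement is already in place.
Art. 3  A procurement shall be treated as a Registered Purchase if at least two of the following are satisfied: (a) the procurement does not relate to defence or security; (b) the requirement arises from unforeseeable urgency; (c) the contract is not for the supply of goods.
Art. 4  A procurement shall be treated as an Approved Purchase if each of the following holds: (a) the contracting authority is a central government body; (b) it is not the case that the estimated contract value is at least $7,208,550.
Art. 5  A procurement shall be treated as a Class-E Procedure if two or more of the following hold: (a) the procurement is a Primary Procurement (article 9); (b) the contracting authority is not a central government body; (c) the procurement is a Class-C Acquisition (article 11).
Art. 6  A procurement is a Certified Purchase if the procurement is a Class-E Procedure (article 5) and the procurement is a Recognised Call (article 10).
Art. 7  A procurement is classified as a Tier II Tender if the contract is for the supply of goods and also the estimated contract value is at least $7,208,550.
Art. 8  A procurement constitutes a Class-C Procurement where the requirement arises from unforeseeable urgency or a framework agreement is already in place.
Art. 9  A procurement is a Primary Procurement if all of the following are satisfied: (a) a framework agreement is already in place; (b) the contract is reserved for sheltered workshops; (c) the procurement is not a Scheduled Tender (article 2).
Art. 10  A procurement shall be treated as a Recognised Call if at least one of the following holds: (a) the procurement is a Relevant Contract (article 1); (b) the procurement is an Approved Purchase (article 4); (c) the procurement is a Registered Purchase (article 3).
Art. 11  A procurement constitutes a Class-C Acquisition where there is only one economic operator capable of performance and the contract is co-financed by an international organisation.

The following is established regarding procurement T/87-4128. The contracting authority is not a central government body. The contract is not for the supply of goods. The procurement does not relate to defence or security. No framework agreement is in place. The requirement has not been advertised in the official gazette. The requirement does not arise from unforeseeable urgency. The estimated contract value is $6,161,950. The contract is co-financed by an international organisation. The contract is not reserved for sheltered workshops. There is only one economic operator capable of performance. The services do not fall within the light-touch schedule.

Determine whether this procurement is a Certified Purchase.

article 2 — Scheduled Tender: [there is only one economic operator capable of performance? yes] AND [a framework agreement is already in place? no] → not satisfied.
article 9 — Primary Procurement: [a framework agreement is already in place? no] AND [the contract is reserved for sheltered workshops? no] AND [not a Scheduled Tender (article 2)? yes] → not satisfied.
article 11 — Class-C Acquisition: [there is only one economic operator capable of performance? yes] AND [the contract is co-financed by an international organisation? yes] → satisfied.
article 5 — Class-E Procedure: Primary Procurement (article 9)? no; the contracting authority is not a central government body? yes; Class-C Acquisition (article 11)? yes — 2 of 3 hold (need ≥2) → satisfied.
article 1 — Relevant Contract: [the procurement does not relate to defence or security? yes] OR [the requirement has been advertised in the official gazette? no] → satisfied.
article 4 — Approved Purchase: [the contracting authority is a central government body? no] AND [estimated contract value: $6,161,950 ≥ $7,208,550? no, so negated condition yes] → not satisfied.
article 3 — Registered Purchase: the procurement does not relate to defence or security? yes; the requirement arises from unforeseeable urgency? no; the contract is not for the supply of goods? yes — 2 of 3 hold (need ≥2) → satisfied.
article 10 — Recognised Call: [Relevant Contract (article 1)? yes] OR [Approved Purchase (article 4)? no] OR [Registered Purchase (article 3)? yes] → satisfied.
article 6 — Certified Purchase: [Class-E Procedure (article 5)? yes] AND [Recognised Call (article 10)? yes] → satisfied.

Yes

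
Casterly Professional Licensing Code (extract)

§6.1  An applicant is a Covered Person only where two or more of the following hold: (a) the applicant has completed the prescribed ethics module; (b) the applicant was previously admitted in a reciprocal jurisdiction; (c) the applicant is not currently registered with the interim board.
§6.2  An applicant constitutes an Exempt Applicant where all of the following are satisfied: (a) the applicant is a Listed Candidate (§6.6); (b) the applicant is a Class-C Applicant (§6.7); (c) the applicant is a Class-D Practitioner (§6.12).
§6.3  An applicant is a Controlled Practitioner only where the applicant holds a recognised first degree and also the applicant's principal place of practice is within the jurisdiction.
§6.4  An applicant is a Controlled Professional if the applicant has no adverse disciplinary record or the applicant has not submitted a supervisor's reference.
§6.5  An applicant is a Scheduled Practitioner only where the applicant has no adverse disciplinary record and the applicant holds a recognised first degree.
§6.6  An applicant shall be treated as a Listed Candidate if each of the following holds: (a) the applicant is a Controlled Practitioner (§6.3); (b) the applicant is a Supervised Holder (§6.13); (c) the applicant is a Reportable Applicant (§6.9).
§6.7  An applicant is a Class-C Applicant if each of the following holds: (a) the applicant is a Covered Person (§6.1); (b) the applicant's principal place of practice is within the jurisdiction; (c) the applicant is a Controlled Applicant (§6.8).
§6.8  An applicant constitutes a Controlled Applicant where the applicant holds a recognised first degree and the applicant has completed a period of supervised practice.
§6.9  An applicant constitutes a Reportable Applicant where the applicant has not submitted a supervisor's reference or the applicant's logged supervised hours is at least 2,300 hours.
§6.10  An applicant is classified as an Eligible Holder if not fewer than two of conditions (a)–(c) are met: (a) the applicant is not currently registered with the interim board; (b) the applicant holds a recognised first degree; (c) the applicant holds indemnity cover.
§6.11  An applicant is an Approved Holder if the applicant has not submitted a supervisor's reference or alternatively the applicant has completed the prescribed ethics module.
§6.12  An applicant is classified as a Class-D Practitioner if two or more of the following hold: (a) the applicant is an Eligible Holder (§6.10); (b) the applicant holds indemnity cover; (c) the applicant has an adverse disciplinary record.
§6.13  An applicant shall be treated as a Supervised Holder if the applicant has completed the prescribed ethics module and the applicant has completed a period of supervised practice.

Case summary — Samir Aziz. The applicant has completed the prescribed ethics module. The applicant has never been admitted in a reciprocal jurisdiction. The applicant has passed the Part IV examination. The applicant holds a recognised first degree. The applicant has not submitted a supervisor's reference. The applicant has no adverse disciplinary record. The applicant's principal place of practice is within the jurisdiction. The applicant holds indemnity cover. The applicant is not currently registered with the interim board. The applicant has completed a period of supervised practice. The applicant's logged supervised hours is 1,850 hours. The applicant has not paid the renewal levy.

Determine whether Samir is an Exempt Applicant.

Yes

§6.3 — Controlled Practitioner: [the applicant holds a recognised first degree? yes] AND [the applicant's principal place of practice is within the jurisdiction? yes] → satisfied.
§6.13 — Supervised Holder: [the applicant has completed the prescribed ethics module? yes] AND [the applicant has completed a period of supervised practice? yes] → satisfied.
§6.9 — Reportable Applicant: [the applicant has not submitted a supervisor's reference? yes] OR [applicant's logged supervised hours: 1,850 hours ≥ 2,300 hours? no] → satisfied.
§6.6 — Listed Candidate: [Controlled Practitioner (§6.3)? yes] AND [Supervised Holder (§6.13)? yes] AND [Reportable Applicant (§6.9)? yes] → satisfied.
§6.1 — Covered Person: the applicant has completed the prescribed ethics module? yes; the applicant was previously admitted in a reciprocal jurisdiction? no; the applicant is not currently registered with the interim board? yes — 2 of 3 hold (need ≥2) → satisfied.
§6.8 — Controlled Applicant: [the applicant holds a recognised first degree? yes] AND [the applicant has completed a period of supervised practice? yes] → satisfied.
§6.7 — Class-C Applicant: [Covered Person (§6.1)? yes] AND [the applicant's principal place of practice is within the jurisdiction? yes] AND [Controlled Applicant (§6.8)? yes] → satisfied.
§6.10 — Eligible Holder: the applicant is not currently registered with the interim board? yes; the applicant holds a recognised first degree? yes; the applicant holds indemnity cover? yes — 3 of 3 hold (need ≥2) → satisfied.
§6.12 — Class-D Practitioner: Eligible Holder (§6.10)? yes; the applicant holds indemnity cover? yes; the applicant has an adverse disciplinary record? no — 2 of 3 hold (need ≥2) → satisfied.
§6.2 — Exempt Applicant: [Listed Candidate (§6.6)? yes] AND [Class-C Applicant (§6.7)? yes] AND [Class-D Practitioner (§6.12)? yes] → satisfied.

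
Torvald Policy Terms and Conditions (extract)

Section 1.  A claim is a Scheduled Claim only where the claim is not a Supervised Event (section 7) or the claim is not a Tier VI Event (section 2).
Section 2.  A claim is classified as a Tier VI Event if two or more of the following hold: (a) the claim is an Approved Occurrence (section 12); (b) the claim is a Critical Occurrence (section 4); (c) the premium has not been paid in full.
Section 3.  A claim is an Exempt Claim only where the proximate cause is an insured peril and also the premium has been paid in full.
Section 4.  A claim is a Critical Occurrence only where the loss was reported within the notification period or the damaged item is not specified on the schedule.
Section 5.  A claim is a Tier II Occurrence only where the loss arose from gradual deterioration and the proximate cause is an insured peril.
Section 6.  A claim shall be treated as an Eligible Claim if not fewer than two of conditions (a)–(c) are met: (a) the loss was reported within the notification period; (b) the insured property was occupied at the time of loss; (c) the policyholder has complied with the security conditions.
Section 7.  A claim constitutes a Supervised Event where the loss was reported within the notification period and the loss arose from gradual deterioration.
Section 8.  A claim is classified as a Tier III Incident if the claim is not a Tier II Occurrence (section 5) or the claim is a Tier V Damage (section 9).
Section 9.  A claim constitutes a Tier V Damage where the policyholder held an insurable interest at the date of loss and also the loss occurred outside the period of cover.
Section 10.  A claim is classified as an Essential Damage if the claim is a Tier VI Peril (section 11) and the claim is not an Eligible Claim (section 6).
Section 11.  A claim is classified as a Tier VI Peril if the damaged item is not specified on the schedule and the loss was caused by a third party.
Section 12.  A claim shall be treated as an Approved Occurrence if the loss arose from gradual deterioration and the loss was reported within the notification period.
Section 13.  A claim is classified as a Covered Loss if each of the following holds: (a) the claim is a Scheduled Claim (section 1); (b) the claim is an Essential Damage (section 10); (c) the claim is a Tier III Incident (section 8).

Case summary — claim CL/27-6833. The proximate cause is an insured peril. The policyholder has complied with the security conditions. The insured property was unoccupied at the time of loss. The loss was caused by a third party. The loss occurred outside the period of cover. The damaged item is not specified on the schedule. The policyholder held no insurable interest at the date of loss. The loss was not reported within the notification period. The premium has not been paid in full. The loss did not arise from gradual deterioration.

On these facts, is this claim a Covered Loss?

section 7 — Supervised Event: [the loss was reported within the notification period? no] AND [the loss arose from gradual deterioration? no] → not satisfied.
section 12 — Approved Occurrence: [the loss arose from gradual deterioration? no] AND [the loss was reported within the notification period? no] → not satisfied.
section 4 — Critical Occurrence: [the loss was reported within the notification period? no] OR [the damaged item is not specified on the schedule? yes] → satisfied.
section 2 — Tier VI Event: Approved Occurrence (section 12)? no; Critical Occurrence (section 4)? yes; the premium has not been paid in full? yes — 2 of 3 hold (need ≥2) → satisfied.
section 1 — Scheduled Claim: [not a Supervised Event (section 7)? yes] OR [not a Tier VI Event (section 2)? no] → satisfied.
section 11 — Tier VI Peril: [the damaged item is not specified on the schedule? yes] AND [the loss was caused by a third party? yes] → satisfied.
section 6 — Eligible Claim: the loss was reported within the notification period? no; the insured property was occupied at the time of loss? no; the policyholder has complied with the security conditions? yes — 1 of 3 hold (need ≥2) → not satisfied.
section 10 — Essential Damage: [Tier VI Peril (section 11)? yes] AND [not an Eligible Claim (section 6)? yes] → satisfied.
section 5 — Tier II Occurrence: [the loss arose from gradual deterioration? no] AND [the proximate cause is an insured peril? yes] → not satisfied.
section 9 — Tier V Damage: [the policyholder held an insurable interest at the date of loss? no] AND [the loss occurred outside the period of cover? yes] → not satisfied.
section 8 — Tier III Incident: [not a Tier II Occurrence (section 5)? yes] OR [Tier V Damage (section 9)? no] → satisfied.
section 13 — Covered Loss: [Scheduled Claim (section 1)? yes] AND [Essential Damage (section 10)? yes] AND [Tier III Incident (section 8)? yes] → satisfied.

Yes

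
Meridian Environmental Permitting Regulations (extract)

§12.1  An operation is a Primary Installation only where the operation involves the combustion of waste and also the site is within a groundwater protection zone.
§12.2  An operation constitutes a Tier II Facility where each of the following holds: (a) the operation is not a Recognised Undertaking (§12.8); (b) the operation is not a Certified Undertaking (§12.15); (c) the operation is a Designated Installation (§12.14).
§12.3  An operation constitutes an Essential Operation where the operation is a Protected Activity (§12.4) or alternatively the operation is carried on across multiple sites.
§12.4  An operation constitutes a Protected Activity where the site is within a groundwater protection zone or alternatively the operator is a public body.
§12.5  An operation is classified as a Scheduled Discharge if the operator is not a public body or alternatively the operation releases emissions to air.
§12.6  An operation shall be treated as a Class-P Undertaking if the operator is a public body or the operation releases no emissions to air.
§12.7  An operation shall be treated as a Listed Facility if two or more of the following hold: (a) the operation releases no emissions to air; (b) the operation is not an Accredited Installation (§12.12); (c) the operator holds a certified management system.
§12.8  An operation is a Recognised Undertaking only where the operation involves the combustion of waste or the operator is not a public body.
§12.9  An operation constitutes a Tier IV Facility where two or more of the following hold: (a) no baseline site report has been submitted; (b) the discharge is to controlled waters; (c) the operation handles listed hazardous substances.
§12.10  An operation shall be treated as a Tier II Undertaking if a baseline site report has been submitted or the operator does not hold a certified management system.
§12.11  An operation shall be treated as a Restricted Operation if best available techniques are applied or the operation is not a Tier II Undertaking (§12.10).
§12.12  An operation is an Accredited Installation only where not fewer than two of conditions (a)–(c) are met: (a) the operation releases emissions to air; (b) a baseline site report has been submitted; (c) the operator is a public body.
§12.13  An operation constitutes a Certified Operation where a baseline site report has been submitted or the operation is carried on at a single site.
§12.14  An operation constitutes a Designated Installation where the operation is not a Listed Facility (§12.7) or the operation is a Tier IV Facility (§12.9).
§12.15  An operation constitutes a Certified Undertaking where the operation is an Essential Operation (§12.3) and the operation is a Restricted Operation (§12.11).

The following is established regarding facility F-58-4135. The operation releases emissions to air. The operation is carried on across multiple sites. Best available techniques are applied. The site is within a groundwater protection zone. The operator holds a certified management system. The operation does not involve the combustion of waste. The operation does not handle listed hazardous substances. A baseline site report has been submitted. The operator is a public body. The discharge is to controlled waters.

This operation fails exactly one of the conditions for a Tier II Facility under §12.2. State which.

Certified Undertaking

§12.8 — Recognised Undertaking: [the operation involves the combustion of waste? no] OR [the operator is not a public body? no] → not satisfied.
§12.4 — Protected Activity: [the site is within a groundwater protection zone? yes] OR [the operator is a public body? yes] → satisfied.
§12.3 — Essential Operation: [Protected Activity (§12.4)? yes] OR [the operation is carried on across multiple sites? yes] → satisfied.
§12.10 — Tier II Undertaking: [a baseline site report has been submitted? yes] OR [the operator does not hold a certified management system? no] → satisfied.
§12.11 — Restricted Operation: [best available techniques are applied? yes] OR [not a Tier II Undertaking (§12.10)? no] → satisfied.
§12.15 — Certified Undertaking: [Essential Operation (§12.3)? yes] AND [Restricted Operation (§12.11)? yes] → satisfied.
§12.12 — Accredited Installation: the operation releases emissions to air? yes; a baseline site report has been submitted? yes; the operator is a public body? yes — 3 of 3 hold (need ≥2) → satisfied.
§12.7 — Listed Facility: the operation releases no emissions to air? no; not an Accredited Installation (§12.12)? no; the operator holds a certified management system? yes — 1 of 3 hold (need ≥2) → not satisfied.
§12.9 — Tier IV Facility: no baseline site report has been submitted? no; the discharge is to controlled waters? yes; the operation handles listed hazardous substances? no — 1 of 3 hold (need ≥2) → not satisfied.
§12.14 — Designated Installation: [not a Listed Facility (§12.7)? yes] OR [Tier IV Facility (§12.9)? no] → satisfied.
§12.2 — Tier II Facility: [not a Recognised Undertaking (§12.8)? yes] AND [not a Certified Undertaking (§12.15)? no] AND [Designated Installation (§12.14)? yes] → not satisfied.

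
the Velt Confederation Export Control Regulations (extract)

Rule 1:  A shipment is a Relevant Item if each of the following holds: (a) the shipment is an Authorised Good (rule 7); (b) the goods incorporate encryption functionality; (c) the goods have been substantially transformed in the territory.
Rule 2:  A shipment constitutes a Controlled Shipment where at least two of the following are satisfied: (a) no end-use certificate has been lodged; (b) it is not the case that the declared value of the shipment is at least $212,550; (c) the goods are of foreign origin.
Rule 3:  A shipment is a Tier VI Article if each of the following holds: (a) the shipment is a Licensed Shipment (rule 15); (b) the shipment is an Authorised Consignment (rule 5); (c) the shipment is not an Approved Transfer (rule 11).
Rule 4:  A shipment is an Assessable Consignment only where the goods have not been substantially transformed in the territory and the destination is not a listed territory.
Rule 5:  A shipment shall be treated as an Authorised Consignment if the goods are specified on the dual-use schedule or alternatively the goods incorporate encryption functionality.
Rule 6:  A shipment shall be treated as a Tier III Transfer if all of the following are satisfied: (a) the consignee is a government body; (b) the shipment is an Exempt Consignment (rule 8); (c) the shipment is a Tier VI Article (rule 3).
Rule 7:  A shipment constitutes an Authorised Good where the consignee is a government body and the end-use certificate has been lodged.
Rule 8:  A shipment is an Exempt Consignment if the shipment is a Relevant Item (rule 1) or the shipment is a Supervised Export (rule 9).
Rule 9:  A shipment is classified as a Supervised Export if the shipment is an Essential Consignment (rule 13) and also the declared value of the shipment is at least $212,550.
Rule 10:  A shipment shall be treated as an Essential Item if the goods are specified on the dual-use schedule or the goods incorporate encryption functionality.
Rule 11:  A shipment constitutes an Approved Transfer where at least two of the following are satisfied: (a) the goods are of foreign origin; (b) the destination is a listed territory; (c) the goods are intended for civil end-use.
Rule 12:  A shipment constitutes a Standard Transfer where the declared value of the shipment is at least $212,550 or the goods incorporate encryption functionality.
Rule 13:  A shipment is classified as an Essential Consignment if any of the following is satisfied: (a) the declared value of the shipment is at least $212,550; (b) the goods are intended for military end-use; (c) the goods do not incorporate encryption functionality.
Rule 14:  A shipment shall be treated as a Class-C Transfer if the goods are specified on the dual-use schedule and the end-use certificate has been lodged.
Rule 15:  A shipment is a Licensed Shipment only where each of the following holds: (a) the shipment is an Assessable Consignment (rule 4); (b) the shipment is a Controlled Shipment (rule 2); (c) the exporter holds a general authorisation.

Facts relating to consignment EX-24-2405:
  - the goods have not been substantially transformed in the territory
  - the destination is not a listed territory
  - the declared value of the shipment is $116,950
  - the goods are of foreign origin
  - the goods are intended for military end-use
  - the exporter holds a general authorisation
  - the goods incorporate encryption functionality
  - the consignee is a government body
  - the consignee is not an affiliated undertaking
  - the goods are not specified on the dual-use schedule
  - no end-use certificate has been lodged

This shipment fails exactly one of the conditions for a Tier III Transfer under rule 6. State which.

rule 7 — Authorised Good: [the consignee is a government body? yes] AND [the end-use certificate has been lodged? no] → not satisfied.
rule 1 — Relevant Item: [Authorised Good (rule 7)? no] AND [the goods incorporate encryption functionality? yes] AND [the goods have been substantially transformed in the territory? no] → not satisfied.
rule 13 — Essential Consignment: [declared value of the shipment: $116,950 ≥ $212,550? no] OR [the goods are intended for military end-use? yes] OR [the goods do not incorporate encryption functionality? no] → satisfied.
rule 9 — Supervised Export: [Essential Consignment (rule 13)? yes] AND [declared value of the shipment: $116,950 ≥ $212,550? no] → not satisfied.
rule 8 — Exempt Consignment: [Relevant Item (rule 1)? no] OR [Supervised Export (rule 9)? no] → not satisfied.
rule 4 — Assessable Consignment: [the goods have not been substantially transformed in the territory? yes] AND [the destination is not a listed territory? yes] → satisfied.
rule 2 — Controlled Shipment: no end-use certificate has been lodged? yes; declared value of the shipment: $116,950 ≥ $212,550? no, so negated condition yes; the goods are of foreign origin? yes — 3 of 3 hold (need ≥2) → satisfied.
rule 15 — Licensed Shipment: [Assessable Consignment (rule 4)? yes] AND [Controlled Shipment (rule 2)? yes] AND [the exporter holds a general authorisation? yes] → satisfied.
rule 5 — Authorised Consignment: [the goods are specified on the dual-use schedule? no] OR [the goods incorporate encryption functionality? yes] → satisfied.
rule 11 — Approved Transfer: the goods are of foreign origin? yes; the destination is a listed territory? no; the goods are intended for civil end-use? no — 1 of 3 hold (need ≥2) → not satisfied.
rule 3 — Tier VI Article: [Licensed Shipment (rule 15)? yes] AND [Authorised Consignment (rule 5)? yes] AND [not an Approved Transfer (rule 11)? yes] → satisfied.
rule 6 — Tier III Transfer: [the consignee is a government body? yes] AND [Exempt Consignment (rule 8)? no] AND [Tier VI Article (rule 3)? yes] → not satisfied.

Exempt Consignment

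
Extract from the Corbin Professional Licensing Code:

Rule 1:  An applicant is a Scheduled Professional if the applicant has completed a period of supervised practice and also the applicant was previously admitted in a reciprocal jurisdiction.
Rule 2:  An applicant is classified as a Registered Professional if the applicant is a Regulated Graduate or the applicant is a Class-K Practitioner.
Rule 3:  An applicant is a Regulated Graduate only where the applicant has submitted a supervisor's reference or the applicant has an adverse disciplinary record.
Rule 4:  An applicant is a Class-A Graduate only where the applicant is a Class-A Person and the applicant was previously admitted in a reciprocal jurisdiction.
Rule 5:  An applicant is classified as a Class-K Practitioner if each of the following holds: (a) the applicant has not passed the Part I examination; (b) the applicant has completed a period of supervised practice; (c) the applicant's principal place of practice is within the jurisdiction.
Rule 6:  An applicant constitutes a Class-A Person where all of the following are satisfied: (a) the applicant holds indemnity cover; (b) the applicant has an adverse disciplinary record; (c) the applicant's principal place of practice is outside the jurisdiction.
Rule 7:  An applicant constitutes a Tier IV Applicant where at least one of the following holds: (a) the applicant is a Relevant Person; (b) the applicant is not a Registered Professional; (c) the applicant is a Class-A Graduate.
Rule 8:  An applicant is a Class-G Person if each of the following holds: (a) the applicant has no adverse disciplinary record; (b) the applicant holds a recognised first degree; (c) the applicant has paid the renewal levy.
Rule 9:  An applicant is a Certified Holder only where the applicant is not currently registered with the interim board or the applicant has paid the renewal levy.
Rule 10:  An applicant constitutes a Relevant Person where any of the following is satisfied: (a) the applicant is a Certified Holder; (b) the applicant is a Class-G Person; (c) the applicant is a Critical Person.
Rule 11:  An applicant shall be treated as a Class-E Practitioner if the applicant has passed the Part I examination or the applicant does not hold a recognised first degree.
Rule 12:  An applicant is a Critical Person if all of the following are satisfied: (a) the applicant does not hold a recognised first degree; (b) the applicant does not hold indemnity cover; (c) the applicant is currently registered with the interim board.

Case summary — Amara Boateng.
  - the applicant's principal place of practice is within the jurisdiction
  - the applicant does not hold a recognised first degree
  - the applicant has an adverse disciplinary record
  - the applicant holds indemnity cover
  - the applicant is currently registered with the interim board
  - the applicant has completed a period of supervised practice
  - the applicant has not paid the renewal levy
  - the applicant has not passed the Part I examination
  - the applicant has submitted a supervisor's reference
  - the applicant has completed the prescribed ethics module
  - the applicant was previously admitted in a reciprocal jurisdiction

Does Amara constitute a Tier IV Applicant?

Under rule 9: the applicant is not currently registered with the interim board? no; or the applicant has paid the renewal levy? no. So the applicant is not a Certified Holder.
Under rule 8: the applicant has no adverse disciplinary record? no; and the applicant holds a recognised first degree? no; and the applicant has paid the renewal levy? no. So the applicant is not a Class-G Person.
Under rule 12: the applicant does not hold a recognised first degree? yes; and the applicant does not hold indemnity cover? no; and the applicant is currently registered with the interim board? yes. So the applicant is not a Critical Person.
Under rule 10: Certified Holder (rule 9)? no; or Class-G Person (rule 8)? no; or Critical Person (rule 12)? no. So the applicant is not a Relevant Person.
Under rule 3: the applicant has submitted a supervisor's reference? yes; or the applicant has an adverse disciplinary record? yes. So the applicant is a Regulated Graduate.
Under rule 5: the applicant has not passed the Part I examination? yes; and the applicant has completed a period of supervised practice? yes; and the applicant's principal place of practice is within the jurisdiction? yes. So the applicant is a Class-K Practitioner.
Under rule 2: Regulated Graduate (rule 3)? yes; or Class-K Practitioner (rule 5)? yes. So the applicant is a Registered Professional.
Under rule 6: the applicant holds indemnity cover? yes; and the applicant has an adverse disciplinary record? yes; and the applicant's principal place of practice is outside the jurisdiction? no. So the applicant is not a Class-A Person.
Under rule 4: Class-A Person (rule 6)? no; and the applicant was previously admitted in a reciprocal jurisdiction? yes. So the applicant is not a Class-A Graduate.
Under rule 7: Relevant Person (rule 10)? no; or not a Registered Professional (rule 2)? no; or Class-A Graduate (rule 4)? no. So the applicant is not a Tier IV Applicant.

No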